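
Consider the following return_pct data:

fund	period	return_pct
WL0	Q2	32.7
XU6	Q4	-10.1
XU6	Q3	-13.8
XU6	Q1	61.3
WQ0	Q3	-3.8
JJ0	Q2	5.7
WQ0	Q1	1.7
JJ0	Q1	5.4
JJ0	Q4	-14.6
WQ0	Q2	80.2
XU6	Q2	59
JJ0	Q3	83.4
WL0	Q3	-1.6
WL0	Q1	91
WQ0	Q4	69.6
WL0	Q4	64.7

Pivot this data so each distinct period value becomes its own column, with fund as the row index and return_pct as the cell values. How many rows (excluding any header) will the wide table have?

4 distinct fund values → 4 rows.

4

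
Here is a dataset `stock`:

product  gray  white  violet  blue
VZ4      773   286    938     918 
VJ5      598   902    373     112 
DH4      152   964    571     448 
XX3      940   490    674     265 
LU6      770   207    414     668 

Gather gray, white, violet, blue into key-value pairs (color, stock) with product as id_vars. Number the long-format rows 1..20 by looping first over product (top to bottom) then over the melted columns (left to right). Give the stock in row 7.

20 rows total (5 × 4). Row 7: index ⌊(7-1)/4⌋ = 1 into product → VJ5; (7-1) mod 4 = 2 into the melted columns → violet.
So row 7 is (VJ5, violet, 373); stock = 373.

373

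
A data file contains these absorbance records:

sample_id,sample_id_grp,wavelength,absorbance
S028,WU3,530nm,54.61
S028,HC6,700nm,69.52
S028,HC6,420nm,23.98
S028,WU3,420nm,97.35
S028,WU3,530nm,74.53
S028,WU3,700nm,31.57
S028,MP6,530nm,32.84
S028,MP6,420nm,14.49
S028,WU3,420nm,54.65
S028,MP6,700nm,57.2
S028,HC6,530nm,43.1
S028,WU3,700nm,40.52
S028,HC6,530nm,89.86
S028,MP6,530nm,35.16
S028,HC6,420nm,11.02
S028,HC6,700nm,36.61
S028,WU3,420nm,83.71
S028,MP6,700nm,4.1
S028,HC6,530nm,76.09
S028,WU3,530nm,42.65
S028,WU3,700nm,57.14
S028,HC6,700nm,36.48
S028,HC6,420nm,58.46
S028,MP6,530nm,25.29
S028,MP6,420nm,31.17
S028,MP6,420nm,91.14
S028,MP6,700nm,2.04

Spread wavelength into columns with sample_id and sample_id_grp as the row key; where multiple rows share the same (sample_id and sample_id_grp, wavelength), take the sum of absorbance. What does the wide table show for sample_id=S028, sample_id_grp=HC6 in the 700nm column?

Rows with sample_id=S028, sample_id_grp=HC6 and wavelength=700nm: absorbance values are 69.52, 36.61, 36.48.
69.52 + 36.61 + 36.48 = 142.61.

142.61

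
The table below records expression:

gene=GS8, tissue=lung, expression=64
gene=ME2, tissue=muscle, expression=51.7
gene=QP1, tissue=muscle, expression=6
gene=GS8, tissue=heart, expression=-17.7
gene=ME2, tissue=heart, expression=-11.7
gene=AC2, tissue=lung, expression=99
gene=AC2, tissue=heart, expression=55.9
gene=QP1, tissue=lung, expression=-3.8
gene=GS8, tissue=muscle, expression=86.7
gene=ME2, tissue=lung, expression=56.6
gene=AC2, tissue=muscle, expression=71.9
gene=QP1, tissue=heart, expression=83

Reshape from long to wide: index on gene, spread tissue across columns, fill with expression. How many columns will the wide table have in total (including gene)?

1 column for gene plus 3 distinct tissue values → 4 columns.

4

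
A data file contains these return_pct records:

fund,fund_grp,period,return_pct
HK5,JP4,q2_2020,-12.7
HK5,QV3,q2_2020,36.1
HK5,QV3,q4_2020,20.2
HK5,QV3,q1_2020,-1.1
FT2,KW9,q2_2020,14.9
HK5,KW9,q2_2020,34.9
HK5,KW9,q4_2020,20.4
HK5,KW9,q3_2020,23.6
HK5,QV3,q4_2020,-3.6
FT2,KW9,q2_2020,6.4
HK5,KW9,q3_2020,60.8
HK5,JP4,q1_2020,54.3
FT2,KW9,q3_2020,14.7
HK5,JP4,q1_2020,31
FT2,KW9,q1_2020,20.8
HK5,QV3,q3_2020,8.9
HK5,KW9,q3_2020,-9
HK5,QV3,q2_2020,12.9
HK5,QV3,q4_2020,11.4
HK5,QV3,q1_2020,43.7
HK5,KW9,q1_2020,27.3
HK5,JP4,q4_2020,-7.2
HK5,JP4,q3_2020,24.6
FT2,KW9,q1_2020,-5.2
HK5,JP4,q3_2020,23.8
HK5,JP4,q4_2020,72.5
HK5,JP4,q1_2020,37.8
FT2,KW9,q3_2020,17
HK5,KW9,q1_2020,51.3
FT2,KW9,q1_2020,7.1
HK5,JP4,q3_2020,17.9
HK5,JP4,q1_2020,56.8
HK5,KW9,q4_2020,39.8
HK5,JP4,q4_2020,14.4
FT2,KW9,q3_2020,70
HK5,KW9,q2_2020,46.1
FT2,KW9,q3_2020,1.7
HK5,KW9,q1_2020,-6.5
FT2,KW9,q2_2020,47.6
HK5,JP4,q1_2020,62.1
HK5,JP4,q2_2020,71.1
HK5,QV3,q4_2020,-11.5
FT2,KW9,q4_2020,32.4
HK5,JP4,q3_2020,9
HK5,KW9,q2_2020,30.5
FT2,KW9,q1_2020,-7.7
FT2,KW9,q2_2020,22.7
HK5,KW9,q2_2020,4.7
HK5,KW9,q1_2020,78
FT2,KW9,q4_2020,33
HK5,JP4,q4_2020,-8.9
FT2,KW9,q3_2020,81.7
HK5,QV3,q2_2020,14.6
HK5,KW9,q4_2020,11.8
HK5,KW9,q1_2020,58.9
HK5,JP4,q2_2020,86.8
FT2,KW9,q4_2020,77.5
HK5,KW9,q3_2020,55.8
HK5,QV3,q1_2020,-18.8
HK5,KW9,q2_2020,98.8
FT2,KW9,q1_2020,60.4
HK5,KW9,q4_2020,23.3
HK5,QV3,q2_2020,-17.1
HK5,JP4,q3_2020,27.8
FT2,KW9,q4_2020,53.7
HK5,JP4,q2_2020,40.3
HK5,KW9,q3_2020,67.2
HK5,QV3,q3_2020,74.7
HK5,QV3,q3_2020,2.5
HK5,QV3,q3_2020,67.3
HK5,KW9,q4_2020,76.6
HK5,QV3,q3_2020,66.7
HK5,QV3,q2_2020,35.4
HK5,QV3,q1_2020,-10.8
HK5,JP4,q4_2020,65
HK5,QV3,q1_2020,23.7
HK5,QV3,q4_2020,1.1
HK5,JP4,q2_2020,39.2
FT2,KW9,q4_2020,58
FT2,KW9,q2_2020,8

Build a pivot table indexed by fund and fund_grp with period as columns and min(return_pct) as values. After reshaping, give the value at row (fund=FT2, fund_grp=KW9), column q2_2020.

6.4

Rows with fund=FT2, fund_grp=KW9 and period=q2_2020: return_pct values are 14.9, 6.4, 47.6, 22.7, 8.
min(14.9, 6.4, 47.6, 22.7, 8) = 6.4.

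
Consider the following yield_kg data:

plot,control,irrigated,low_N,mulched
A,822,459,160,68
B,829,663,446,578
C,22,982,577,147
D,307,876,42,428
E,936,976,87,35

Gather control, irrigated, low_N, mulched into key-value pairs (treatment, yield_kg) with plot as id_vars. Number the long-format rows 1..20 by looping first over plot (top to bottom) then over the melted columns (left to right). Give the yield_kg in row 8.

578

20 rows total (5 × 4). Row 8: index ⌊(8-1)/4⌋ = 1 into plot → B; (8-1) mod 4 = 3 into the melted columns → mulched.
So row 8 is (B, mulched, 578); yield_kg = 578.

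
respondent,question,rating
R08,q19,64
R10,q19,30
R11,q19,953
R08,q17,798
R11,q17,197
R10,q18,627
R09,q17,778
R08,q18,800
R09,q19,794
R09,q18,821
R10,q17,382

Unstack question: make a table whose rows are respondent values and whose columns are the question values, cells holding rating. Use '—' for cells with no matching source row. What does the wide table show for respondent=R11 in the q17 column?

197

The long row with respondent=R11, question=q17 has rating=197.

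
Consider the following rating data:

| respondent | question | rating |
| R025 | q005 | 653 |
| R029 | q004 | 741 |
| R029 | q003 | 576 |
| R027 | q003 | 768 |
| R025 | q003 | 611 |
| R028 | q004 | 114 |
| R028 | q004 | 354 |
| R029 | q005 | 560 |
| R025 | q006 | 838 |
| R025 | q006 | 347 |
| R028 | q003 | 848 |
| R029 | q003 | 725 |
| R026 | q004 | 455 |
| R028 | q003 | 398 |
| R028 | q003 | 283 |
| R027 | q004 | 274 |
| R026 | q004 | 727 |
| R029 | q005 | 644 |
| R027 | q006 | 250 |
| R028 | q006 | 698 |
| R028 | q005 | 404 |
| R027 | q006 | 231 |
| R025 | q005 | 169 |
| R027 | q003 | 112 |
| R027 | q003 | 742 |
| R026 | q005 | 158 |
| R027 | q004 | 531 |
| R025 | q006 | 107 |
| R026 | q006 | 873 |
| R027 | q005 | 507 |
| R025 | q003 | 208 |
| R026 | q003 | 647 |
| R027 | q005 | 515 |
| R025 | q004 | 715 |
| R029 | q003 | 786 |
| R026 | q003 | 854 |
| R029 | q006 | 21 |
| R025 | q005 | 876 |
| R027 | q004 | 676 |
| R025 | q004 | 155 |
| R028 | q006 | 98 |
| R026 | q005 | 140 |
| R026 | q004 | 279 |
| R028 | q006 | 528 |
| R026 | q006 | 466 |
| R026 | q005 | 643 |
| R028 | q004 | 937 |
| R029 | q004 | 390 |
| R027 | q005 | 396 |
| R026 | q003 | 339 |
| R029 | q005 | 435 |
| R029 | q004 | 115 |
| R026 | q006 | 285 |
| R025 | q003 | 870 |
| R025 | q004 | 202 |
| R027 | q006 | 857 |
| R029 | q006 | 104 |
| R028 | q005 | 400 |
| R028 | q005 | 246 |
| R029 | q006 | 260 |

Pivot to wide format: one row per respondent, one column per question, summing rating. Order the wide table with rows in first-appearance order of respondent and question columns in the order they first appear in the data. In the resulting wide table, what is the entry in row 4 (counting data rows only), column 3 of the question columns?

1529

With rows in first-appearance order of respondent, row 4 is respondent=R028. question columns in first-appearance order: q005, q004, q003, q006; column 3 is q003.
Long rows with respondent=R028, question=q003: 848 + 398 + 283 = 1529.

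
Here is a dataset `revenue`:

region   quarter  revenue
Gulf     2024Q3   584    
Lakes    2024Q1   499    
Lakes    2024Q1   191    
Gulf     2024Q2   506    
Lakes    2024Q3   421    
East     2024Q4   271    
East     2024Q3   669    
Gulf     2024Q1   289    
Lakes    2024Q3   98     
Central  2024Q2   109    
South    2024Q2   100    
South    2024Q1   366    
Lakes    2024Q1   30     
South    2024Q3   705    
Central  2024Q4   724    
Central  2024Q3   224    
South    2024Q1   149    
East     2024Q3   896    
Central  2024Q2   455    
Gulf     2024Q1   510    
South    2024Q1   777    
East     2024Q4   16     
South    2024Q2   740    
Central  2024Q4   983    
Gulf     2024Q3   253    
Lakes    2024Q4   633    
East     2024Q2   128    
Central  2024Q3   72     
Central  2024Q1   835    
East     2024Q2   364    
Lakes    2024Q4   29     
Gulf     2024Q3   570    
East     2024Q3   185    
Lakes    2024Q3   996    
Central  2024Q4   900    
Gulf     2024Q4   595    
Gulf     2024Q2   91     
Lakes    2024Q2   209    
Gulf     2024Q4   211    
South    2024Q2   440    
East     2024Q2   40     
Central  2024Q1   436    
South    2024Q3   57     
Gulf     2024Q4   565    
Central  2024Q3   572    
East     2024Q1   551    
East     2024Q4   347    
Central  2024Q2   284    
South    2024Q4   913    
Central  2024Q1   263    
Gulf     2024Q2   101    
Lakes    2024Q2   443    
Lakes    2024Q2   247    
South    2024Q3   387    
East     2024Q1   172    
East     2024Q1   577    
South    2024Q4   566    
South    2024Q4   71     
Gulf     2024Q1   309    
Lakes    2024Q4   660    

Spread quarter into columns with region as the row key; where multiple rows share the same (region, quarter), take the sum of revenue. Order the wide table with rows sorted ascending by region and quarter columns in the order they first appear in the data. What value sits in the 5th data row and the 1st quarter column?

With rows sorted ascending by region, row 5 is region=South. quarter columns in first-appearance order: 2024Q3, 2024Q1, 2024Q2, 2024Q4; column 1 is 2024Q3.
Long rows with region=South, quarter=2024Q3: 705 + 57 + 387 = 1149.

1149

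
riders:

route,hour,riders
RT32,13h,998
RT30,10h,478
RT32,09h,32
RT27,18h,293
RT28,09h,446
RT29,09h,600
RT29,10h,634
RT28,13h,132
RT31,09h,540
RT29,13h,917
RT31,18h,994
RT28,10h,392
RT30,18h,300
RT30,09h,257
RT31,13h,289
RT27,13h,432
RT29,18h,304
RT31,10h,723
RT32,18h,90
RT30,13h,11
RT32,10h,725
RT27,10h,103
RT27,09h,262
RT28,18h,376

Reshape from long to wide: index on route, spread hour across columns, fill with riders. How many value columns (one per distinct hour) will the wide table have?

4

4 distinct hour values: 09h, 10h, 13h, 18h.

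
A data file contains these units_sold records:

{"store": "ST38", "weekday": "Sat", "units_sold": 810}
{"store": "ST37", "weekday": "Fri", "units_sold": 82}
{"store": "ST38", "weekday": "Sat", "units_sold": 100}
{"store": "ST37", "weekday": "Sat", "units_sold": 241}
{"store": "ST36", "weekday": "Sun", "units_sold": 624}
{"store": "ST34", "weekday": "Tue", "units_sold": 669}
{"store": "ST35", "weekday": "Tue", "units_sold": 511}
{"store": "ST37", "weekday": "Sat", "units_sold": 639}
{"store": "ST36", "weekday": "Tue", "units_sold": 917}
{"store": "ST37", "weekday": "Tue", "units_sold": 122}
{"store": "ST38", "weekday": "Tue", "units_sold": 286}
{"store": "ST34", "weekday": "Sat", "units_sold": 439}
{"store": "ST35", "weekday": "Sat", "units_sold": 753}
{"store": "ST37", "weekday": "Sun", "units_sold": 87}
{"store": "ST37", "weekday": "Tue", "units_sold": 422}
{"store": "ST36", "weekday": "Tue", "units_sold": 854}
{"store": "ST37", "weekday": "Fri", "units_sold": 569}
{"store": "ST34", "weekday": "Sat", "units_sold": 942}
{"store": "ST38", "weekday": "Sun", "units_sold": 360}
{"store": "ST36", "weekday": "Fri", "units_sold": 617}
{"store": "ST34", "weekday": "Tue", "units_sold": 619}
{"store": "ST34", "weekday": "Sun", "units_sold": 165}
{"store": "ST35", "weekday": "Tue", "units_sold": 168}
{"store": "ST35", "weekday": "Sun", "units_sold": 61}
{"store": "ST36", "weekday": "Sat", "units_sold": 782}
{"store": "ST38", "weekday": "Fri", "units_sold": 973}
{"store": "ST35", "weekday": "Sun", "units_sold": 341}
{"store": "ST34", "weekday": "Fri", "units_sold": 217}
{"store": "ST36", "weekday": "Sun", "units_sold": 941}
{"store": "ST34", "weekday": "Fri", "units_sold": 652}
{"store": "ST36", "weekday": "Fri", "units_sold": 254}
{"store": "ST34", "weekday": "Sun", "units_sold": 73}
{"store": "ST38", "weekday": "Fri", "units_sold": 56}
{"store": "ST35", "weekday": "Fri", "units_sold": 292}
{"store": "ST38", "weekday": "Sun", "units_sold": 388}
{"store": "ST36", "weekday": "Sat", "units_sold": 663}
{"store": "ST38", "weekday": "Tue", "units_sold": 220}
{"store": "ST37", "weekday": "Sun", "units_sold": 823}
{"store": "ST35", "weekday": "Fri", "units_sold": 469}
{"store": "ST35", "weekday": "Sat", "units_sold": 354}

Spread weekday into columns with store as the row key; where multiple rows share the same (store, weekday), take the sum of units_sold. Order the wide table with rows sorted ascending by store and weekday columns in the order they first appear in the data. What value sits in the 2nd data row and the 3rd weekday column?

With rows sorted ascending by store, row 2 is store=ST35. weekday columns in first-appearance order: Sat, Fri, Sun, Tue; column 3 is Sun.
Long rows with store=ST35, weekday=Sun: 61 + 341 = 402.

402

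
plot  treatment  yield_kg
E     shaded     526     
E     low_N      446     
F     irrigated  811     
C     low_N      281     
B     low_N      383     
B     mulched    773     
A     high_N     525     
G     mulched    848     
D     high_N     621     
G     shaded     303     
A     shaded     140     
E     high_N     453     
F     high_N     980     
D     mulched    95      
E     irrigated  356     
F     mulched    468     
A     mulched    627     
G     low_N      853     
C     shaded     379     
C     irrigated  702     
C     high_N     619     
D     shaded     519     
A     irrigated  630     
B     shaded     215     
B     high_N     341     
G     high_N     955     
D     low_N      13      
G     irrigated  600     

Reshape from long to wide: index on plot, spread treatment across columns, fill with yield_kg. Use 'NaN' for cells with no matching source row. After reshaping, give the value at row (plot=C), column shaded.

The long row with plot=C, treatment=shaded has yield_kg=379.

379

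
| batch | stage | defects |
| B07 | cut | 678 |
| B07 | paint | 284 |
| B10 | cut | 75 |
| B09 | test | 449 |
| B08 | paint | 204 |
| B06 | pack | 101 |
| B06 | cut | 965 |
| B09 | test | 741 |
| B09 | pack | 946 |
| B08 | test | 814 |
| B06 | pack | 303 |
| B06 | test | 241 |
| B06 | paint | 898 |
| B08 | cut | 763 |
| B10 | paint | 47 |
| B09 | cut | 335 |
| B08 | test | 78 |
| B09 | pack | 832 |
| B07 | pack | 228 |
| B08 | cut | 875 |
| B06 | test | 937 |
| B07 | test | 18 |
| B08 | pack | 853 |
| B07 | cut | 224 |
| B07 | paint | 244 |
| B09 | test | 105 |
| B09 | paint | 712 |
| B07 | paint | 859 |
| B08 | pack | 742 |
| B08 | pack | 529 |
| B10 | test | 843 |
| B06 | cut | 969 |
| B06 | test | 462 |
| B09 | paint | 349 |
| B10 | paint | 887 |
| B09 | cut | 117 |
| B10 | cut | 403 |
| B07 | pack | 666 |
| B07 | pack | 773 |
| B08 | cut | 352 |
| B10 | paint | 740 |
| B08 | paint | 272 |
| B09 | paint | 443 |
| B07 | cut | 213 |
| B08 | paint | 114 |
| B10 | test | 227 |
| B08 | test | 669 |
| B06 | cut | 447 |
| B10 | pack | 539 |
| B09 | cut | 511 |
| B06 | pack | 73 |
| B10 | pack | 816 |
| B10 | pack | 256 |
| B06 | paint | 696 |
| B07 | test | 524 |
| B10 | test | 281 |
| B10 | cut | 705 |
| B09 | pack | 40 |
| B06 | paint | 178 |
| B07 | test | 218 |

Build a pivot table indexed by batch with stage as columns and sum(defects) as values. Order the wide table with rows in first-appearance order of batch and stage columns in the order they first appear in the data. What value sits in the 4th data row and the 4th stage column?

2124

With rows in first-appearance order of batch, row 4 is batch=B08. stage columns in first-appearance order: cut, paint, test, pack; column 4 is pack.
Long rows with batch=B08, stage=pack: 853 + 742 + 529 = 2124.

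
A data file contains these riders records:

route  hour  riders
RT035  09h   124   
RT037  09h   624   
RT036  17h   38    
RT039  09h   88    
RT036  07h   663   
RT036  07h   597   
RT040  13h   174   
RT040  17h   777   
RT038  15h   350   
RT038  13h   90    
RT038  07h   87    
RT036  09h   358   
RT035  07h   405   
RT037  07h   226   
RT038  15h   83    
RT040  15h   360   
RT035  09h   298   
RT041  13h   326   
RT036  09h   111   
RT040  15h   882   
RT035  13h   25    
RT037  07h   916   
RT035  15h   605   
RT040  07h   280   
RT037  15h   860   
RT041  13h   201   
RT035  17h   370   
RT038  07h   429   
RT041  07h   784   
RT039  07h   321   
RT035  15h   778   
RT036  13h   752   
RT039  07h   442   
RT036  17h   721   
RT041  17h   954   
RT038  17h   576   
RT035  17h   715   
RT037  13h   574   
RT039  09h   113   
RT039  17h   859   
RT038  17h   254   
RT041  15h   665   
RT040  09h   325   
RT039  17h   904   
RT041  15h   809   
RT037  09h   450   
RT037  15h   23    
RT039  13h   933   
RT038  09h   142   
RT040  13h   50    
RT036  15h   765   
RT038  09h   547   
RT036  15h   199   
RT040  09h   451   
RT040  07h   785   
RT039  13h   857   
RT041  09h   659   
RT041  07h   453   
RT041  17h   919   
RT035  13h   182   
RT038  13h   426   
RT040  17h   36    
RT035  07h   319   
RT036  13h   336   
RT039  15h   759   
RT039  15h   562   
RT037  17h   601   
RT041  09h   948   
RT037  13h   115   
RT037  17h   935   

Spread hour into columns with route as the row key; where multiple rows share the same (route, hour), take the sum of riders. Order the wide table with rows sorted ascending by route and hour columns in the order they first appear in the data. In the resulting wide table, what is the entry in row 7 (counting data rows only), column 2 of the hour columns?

With rows sorted ascending by route, row 7 is route=RT041. hour columns in first-appearance order: 09h, 17h, 07h, 13h, 15h; column 2 is 17h.
Long rows with route=RT041, hour=17h: 954 + 919 = 1873.

1873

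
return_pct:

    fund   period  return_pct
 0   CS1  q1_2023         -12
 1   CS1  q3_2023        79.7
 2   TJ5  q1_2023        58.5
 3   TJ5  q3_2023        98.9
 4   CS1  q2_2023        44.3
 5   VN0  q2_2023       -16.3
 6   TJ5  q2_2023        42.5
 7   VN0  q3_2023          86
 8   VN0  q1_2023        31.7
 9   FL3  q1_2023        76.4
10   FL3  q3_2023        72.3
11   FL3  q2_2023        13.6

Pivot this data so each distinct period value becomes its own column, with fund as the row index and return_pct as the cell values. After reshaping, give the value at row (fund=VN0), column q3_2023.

Wide layout: rows indexed by fund, columns are the 3 distinct period values (q1_2023, q3_2023, q2_2023).
Cell (fund=VN0, period=q3_2023) draws from the long row where fund=VN0 and period=q3_2023, which has return_pct=86.

86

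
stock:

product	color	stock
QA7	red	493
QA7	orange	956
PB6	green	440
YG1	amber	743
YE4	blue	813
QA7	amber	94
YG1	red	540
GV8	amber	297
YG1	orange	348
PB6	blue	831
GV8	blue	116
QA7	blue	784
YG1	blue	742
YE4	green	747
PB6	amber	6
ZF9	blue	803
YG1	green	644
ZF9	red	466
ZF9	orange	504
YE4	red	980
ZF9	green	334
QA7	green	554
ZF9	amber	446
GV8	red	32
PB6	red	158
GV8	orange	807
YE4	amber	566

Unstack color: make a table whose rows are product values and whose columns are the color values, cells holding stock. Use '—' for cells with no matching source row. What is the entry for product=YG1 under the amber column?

The long row with product=YG1, color=amber has stock=743.

743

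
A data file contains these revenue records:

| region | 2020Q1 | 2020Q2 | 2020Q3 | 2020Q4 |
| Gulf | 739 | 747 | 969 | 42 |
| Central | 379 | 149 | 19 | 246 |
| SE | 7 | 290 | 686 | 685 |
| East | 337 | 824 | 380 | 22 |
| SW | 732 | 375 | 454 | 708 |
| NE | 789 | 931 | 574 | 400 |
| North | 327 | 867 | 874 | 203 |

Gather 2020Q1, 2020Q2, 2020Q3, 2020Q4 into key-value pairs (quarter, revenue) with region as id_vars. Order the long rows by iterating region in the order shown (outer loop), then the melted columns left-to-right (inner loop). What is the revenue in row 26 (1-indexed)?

867

28 rows total (7 × 4). Row 26: index ⌊(26-1)/4⌋ = 6 into region → North; (26-1) mod 4 = 1 into the melted columns → 2020Q2.
So row 26 is (North, 2020Q2, 867); revenue = 867.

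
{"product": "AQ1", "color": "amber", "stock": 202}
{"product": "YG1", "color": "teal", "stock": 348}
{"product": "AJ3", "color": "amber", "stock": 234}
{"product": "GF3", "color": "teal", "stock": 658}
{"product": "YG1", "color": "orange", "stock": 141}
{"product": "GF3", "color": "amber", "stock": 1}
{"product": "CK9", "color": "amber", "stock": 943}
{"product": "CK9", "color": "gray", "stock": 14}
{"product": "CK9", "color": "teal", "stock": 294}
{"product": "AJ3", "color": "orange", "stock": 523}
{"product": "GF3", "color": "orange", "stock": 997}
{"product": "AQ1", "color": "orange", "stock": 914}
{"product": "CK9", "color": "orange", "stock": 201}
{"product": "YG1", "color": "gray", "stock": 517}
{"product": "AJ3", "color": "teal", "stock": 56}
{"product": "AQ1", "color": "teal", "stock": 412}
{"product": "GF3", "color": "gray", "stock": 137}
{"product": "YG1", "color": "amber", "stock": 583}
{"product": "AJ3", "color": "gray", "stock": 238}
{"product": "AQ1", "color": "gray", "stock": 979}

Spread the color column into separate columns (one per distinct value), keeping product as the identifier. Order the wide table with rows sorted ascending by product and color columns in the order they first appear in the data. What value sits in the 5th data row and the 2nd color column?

With rows sorted ascending by product, row 5 is product=YG1. color columns in first-appearance order: amber, teal, orange, gray; column 2 is teal.
Long rows with product=YG1, color=teal: stock = 348.

348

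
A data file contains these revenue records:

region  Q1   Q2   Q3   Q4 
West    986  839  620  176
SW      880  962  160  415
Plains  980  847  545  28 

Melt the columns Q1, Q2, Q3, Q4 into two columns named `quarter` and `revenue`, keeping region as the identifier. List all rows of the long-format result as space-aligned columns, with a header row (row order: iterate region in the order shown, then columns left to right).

Each (region, column) pair becomes one row: 3 × 4 = 12 rows.
For example, (West, Q1) → revenue=986.

region  quarter  revenue
West    Q1       986    
West    Q2       839    
West    Q3       620    
West    Q4       176    
SW      Q1       880    
SW      Q2       962    
SW      Q3       160    
SW      Q4       415    
Plains  Q1       980    
Plains  Q2       847    
Plains  Q3       545    
Plains  Q4       28     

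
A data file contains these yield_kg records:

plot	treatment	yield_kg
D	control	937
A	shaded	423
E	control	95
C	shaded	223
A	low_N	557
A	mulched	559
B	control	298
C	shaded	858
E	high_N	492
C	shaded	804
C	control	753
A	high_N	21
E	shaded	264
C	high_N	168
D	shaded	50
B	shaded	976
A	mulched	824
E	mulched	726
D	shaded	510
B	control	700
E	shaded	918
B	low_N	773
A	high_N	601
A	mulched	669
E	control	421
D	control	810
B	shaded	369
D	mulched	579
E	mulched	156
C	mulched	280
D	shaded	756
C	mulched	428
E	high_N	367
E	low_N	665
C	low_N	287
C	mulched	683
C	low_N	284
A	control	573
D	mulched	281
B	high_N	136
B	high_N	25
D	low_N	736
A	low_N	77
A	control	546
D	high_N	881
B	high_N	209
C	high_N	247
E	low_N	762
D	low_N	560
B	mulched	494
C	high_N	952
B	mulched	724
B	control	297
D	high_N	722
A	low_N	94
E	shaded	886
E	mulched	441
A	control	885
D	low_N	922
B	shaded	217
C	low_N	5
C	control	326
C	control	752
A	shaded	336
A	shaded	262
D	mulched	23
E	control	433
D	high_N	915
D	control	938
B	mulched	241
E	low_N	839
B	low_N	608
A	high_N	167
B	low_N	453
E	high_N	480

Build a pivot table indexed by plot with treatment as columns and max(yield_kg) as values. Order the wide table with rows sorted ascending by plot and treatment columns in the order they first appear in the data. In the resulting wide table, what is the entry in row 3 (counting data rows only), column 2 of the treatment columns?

With rows sorted ascending by plot, row 3 is plot=C. treatment columns in first-appearance order: control, shaded, low_N, mulched, high_N; column 2 is shaded.
Long rows with plot=C, treatment=shaded: max(223, 858, 804) = 858.

858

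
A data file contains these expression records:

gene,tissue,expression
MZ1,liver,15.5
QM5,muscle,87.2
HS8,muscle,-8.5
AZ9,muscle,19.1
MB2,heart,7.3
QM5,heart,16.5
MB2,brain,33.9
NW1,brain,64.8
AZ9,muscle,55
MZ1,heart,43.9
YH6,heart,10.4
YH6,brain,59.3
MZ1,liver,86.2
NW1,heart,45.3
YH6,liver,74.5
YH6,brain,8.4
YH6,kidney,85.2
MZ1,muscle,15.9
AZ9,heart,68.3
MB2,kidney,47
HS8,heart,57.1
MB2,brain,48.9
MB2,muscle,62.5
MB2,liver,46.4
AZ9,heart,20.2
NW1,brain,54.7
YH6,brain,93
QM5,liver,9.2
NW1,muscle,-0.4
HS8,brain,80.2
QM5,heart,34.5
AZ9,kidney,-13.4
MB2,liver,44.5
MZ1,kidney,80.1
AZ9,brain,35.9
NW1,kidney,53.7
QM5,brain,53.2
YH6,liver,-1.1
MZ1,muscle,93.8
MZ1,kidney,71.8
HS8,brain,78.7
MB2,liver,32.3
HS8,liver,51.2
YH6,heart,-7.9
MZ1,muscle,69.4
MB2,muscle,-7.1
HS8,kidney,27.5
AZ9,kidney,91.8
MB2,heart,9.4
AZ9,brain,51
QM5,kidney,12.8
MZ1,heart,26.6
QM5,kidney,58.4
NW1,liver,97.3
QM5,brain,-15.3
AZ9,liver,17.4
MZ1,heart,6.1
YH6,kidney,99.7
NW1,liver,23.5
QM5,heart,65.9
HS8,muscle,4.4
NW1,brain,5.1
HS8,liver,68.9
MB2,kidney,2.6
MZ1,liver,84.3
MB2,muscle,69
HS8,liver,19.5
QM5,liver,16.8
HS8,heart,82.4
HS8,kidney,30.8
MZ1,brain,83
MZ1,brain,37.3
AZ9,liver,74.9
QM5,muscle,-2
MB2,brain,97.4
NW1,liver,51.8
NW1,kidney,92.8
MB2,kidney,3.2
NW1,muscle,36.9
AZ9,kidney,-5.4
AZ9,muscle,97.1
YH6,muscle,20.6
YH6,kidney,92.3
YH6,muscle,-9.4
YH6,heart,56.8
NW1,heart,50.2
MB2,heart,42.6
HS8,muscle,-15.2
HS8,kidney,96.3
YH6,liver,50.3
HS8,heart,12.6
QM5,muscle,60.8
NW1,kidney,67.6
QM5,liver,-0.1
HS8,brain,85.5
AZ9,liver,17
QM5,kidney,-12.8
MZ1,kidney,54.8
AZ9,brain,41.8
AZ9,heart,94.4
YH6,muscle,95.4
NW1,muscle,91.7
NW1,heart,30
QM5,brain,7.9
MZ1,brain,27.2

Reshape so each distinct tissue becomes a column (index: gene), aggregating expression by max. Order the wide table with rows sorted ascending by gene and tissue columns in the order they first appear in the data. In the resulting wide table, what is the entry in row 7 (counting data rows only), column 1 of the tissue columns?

With rows sorted ascending by gene, row 7 is gene=YH6. tissue columns in first-appearance order: liver, muscle, heart, brain, kidney; column 1 is liver.
Long rows with gene=YH6, tissue=liver: max(74.5, -1.1, 50.3) = 74.5.

74.5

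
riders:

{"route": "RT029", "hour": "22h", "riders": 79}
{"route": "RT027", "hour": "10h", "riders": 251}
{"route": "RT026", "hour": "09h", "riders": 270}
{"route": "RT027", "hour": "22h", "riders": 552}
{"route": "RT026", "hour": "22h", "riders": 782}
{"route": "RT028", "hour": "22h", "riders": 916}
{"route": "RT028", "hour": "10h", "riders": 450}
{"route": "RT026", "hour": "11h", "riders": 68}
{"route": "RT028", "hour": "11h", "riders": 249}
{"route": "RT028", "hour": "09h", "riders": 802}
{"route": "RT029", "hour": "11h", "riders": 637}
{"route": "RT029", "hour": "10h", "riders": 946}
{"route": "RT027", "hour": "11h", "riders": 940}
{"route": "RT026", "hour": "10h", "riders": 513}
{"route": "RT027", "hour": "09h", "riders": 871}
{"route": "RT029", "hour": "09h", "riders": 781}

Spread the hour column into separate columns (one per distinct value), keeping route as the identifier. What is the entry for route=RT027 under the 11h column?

940

Wide layout: rows indexed by route, columns are the 4 distinct hour values (22h, 10h, 09h, 11h).
Cell (route=RT027, hour=11h) draws from the long row where route=RT027 and hour=11h, which has riders=940.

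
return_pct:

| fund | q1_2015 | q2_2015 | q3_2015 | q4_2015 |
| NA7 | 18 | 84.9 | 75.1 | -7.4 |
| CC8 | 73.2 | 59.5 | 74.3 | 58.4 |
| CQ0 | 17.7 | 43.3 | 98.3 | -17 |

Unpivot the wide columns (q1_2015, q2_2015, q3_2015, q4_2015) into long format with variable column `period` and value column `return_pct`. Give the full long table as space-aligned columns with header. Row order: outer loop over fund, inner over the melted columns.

fund  period   return_pct
NA7   q1_2015  18        
NA7   q2_2015  84.9      
NA7   q3_2015  75.1      
NA7   q4_2015  -7.4      
CC8   q1_2015  73.2      
CC8   q2_2015  59.5      
CC8   q3_2015  74.3      
CC8   q4_2015  58.4      
CQ0   q1_2015  17.7      
CQ0   q2_2015  43.3      
CQ0   q3_2015  98.3      
CQ0   q4_2015  -17       

Each (fund, column) pair becomes one row: 3 × 4 = 12 rows.
For example, (NA7, q1_2015) → return_pct=18.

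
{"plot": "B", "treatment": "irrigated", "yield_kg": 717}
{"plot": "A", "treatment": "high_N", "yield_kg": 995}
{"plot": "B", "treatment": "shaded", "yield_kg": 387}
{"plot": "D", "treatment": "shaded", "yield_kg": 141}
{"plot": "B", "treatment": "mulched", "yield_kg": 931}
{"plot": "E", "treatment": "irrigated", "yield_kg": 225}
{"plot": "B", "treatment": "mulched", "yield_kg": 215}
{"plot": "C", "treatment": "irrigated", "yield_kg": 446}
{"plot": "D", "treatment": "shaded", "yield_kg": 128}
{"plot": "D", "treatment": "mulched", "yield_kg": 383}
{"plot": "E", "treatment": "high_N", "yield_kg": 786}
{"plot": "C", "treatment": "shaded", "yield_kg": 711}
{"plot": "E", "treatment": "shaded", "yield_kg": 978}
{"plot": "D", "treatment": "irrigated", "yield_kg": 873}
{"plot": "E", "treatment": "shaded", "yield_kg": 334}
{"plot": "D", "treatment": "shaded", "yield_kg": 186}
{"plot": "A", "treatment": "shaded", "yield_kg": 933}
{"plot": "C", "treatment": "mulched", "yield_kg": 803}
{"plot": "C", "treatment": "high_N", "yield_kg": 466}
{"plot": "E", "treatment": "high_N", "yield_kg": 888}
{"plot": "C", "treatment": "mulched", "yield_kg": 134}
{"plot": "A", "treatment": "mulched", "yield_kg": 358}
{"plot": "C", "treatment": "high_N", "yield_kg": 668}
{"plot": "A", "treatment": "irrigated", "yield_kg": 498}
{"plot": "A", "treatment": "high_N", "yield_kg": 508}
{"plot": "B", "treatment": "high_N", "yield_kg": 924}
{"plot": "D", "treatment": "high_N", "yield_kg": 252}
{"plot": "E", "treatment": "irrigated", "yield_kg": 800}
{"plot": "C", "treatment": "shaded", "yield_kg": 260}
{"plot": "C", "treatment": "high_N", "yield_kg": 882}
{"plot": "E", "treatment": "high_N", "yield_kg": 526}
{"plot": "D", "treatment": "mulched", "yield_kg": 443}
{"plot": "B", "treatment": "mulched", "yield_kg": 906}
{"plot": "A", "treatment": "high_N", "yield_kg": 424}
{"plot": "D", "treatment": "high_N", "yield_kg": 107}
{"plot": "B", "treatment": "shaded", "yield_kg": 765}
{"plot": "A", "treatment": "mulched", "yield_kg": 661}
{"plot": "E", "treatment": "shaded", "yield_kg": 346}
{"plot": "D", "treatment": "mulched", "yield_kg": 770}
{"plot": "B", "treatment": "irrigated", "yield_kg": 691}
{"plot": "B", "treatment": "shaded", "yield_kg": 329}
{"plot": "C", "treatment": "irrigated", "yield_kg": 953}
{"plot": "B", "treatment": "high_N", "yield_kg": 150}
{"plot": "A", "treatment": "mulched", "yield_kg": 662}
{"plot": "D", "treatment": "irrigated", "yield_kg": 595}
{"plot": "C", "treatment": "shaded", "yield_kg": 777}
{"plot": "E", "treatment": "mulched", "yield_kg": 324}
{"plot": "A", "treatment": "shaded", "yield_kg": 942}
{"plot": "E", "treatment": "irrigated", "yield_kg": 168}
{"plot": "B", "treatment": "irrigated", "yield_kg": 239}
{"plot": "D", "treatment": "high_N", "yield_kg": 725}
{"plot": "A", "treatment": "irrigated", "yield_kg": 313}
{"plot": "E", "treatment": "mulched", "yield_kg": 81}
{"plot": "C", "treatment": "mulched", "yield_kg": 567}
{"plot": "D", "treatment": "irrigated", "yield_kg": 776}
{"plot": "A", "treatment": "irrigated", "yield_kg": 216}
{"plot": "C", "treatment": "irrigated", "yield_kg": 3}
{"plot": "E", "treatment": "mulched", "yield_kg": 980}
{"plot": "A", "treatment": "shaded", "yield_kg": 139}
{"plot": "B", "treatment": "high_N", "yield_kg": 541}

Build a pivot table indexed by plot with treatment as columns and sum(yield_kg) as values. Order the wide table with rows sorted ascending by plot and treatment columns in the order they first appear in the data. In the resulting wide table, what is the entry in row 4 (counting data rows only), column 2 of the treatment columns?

1084

With rows sorted ascending by plot, row 4 is plot=D. treatment columns in first-appearance order: irrigated, high_N, shaded, mulched; column 2 is high_N.
Long rows with plot=D, treatment=high_N: 252 + 107 + 725 = 1084.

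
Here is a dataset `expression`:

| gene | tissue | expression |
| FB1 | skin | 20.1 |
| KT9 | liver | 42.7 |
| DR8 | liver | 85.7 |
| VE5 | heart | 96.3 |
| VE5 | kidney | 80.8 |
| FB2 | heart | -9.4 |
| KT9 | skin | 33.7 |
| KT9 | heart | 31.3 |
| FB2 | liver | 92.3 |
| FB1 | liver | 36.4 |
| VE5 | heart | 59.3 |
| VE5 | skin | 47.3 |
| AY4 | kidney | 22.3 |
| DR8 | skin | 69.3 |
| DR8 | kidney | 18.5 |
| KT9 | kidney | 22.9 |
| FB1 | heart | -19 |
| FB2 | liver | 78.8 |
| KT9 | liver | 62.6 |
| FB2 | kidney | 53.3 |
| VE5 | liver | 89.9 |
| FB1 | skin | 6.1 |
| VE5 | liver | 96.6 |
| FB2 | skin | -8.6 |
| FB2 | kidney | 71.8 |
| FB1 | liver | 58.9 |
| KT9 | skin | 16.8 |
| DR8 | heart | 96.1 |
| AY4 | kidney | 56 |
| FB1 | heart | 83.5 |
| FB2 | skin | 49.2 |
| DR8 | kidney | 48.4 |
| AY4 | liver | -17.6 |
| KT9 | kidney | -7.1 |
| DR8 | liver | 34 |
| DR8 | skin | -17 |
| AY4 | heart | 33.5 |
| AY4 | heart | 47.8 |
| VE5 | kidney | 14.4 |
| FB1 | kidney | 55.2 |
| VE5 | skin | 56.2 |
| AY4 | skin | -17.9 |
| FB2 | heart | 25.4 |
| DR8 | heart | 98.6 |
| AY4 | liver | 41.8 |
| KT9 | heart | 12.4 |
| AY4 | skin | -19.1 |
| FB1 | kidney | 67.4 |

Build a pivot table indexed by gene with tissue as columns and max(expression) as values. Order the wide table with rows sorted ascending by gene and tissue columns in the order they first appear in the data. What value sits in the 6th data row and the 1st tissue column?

With rows sorted ascending by gene, row 6 is gene=VE5. tissue columns in first-appearance order: skin, liver, heart, kidney; column 1 is skin.
Long rows with gene=VE5, tissue=skin: max(47.3, 56.2) = 56.2.

56.2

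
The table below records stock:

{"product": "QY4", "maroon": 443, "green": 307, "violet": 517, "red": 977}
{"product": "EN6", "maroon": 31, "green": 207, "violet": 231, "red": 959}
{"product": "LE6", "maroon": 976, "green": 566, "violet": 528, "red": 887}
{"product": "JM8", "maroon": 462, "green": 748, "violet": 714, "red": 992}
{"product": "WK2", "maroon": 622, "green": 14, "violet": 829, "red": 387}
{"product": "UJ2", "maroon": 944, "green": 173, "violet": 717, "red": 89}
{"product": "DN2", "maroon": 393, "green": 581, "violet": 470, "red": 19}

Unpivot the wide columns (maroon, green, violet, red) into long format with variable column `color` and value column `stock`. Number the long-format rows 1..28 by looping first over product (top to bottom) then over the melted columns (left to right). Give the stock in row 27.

470

28 rows total (7 × 4). Row 27: index ⌊(27-1)/4⌋ = 6 into product → DN2; (27-1) mod 4 = 2 into the melted columns → violet.
So row 27 is (DN2, violet, 470); stock = 470.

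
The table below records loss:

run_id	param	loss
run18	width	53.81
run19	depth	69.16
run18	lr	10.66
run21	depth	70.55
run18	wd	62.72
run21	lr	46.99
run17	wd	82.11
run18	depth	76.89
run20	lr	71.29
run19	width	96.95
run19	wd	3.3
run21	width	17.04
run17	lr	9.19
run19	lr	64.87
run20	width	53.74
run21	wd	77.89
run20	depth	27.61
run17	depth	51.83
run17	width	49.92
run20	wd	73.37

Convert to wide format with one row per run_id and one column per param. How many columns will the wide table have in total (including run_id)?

5

1 column for run_id plus 4 distinct param values → 5 columns.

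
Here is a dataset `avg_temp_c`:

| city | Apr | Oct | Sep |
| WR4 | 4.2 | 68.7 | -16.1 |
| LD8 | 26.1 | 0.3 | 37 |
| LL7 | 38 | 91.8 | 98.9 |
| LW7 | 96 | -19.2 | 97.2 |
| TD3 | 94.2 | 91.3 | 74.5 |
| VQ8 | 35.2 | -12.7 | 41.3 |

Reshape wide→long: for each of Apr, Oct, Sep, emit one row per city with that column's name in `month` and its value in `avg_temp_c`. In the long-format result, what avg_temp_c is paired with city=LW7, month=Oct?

Unpivoting turns each (city, wide-column) pair into one long row.
The wide cell at row LW7, column Oct holds -19.2, so the long row (LW7, Oct) has avg_temp_c=-19.2.

-19.2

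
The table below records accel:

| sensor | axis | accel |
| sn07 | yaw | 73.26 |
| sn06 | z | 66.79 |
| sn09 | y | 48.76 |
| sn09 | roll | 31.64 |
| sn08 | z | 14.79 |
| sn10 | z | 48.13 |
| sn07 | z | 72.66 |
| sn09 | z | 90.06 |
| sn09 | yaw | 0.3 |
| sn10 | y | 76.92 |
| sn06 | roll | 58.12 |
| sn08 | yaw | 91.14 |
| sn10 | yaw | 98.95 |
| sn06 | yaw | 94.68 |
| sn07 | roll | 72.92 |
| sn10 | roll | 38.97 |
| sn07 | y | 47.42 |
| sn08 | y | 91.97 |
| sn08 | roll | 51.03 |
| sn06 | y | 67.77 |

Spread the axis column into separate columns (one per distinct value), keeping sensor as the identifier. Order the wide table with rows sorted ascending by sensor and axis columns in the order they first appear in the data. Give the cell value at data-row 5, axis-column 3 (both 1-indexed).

76.92

With rows sorted ascending by sensor, row 5 is sensor=sn10. axis columns in first-appearance order: yaw, z, y, roll; column 3 is y.
Long rows with sensor=sn10, axis=y: accel = 76.92.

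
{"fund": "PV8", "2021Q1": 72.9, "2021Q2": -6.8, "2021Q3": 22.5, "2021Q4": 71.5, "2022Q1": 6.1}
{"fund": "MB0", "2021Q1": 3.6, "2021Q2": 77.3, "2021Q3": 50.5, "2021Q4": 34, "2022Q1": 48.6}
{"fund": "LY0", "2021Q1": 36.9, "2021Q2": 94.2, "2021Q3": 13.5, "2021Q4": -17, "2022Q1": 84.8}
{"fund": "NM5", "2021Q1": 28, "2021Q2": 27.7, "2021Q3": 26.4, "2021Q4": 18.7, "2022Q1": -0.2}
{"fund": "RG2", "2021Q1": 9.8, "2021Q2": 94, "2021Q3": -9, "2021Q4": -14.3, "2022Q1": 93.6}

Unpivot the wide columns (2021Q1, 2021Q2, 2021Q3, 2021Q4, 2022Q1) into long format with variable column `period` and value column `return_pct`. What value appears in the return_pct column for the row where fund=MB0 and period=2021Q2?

77.3

Unpivoting turns each (fund, wide-column) pair into one long row.
The wide cell at row MB0, column 2021Q2 holds 77.3, so the long row (MB0, 2021Q2) has return_pct=77.3.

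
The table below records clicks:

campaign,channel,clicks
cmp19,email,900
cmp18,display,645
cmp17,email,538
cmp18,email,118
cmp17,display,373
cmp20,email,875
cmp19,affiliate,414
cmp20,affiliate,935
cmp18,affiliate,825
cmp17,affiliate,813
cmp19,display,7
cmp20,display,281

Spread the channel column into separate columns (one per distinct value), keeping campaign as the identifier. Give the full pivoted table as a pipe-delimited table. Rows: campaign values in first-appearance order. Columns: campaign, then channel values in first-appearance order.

| campaign | email | display | affiliate |
| cmp19 | 900 | 7 | 414 |
| cmp18 | 118 | 645 | 825 |
| cmp17 | 538 | 373 | 813 |
| cmp20 | 875 | 281 | 935 |

Columns: campaign plus the 3 distinct channel values (email, display, affiliate).
For example, row cmp19 column email takes clicks=900 from the long row (cmp19, email).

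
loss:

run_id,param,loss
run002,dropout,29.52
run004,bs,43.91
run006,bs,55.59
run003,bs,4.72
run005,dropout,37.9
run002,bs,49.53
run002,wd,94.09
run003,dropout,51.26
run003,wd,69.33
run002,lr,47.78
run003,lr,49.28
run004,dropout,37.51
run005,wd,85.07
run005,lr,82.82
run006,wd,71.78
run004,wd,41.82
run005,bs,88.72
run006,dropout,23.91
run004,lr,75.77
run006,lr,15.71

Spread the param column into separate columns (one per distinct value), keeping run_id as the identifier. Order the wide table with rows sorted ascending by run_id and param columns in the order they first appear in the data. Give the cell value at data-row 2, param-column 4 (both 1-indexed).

With rows sorted ascending by run_id, row 2 is run_id=run003. param columns in first-appearance order: dropout, bs, wd, lr; column 4 is lr.
Long rows with run_id=run003, param=lr: loss = 49.28.

49.28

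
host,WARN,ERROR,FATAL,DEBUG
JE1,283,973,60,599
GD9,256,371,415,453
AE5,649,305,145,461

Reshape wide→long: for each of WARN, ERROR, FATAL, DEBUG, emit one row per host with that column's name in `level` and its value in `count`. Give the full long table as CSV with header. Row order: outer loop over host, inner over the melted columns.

Each (host, column) pair becomes one row: 3 × 4 = 12 rows.
For example, (JE1, WARN) → count=283.

host,level,count
JE1,WARN,283
JE1,ERROR,973
JE1,FATAL,60
JE1,DEBUG,599
GD9,WARN,256
GD9,ERROR,371
GD9,FATAL,415
GD9,DEBUG,453
AE5,WARN,649
AE5,ERROR,305
AE5,FATAL,145
AE5,DEBUG,461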